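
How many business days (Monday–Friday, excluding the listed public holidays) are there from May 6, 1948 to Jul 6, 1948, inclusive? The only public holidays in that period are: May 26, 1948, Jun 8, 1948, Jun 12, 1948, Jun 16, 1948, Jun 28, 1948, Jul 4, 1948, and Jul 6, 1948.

May 6, 1948 is a Thursday.
From May 6, 1948 to Jul 6, 1948 is 62 days inclusive.
62 = 7 × 8 + 6, so there are 8 full weeks plus 6 extra days.
Each full week contributes 5 weekdays (Mon–Fri): 8 × 5 = 40.
The 6 extra days are Thu, Fri, Sat, Sun, Mon, Tue — 4 of them qualify.
Total: 40 + 4 = 44.
Holidays: May 26, 1948 (Wed); Jun 8, 1948 (Tue); Jun 12, 1948 (Sat); Jun 16, 1948 (Wed); Jun 28, 1948 (Mon); Jul 4, 1948 (Sun); Jul 6, 1948 (Tue).
5 of the 7 holidays fall on weekdays; the rest are weekends and were already excluded.
Business days: 44 − 5 = 39.

39 business days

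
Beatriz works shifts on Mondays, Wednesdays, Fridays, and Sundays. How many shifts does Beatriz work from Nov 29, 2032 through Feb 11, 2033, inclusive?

43

Nov 29, 2032 is a Monday.
The range spans 75 days (inclusive of both endpoints).
75 = 7 × 10 + 5, so there are 10 full weeks plus 5 extra days.
Each full week contributes 4 days from the set (Mon, Wed, Fri, Sun): 10 × 4 = 40.
The 5 extra days are Mon, Tue, Wed, Thu, Fri — 3 of them qualify.
Total: 40 + 3 = 43.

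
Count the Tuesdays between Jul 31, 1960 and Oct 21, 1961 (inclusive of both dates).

Jul 31, 1960 is a Sunday.
That's 448 days from start to end, counting both.
448 = 7 × 64, so the span is exactly 64 full weeks.
Each full week contributes one Tuesday: 64 so far.
Total: 64.

64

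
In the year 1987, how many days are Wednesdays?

1 January 1987 is a Thursday.
That's 365 days from start to end, counting both.
365 = 7 × 52 + 1, so there are 52 full weeks plus 1 extra day.
Each full week contributes one Wednesday: 52 so far.
The 1 extra day is Thu — none qualify.
Total: 52 + 0 = 52.

52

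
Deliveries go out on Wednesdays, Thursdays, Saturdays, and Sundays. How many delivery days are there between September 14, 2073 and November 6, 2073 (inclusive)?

September 14, 2073 is a Thursday.
The range spans 54 days (inclusive of both endpoints).
54 = 7 × 7 + 5, so there are 7 full weeks plus 5 extra days.
Each full week contributes 4 days from the set (Wed, Thu, Sat, Sun): 7 × 4 = 28.
The 5 extra days are Thu, Fri, Sat, Sun, Mon — 3 of them qualify.
Total: 28 + 3 = 31.

31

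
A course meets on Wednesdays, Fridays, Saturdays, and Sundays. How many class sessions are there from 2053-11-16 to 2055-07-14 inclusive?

346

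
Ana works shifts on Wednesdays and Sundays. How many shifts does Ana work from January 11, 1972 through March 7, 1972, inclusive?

16

January 11, 1972 is a Tuesday.
From January 11, 1972 to March 7, 1972 is 57 days inclusive.
57 = 7 × 8 + 1, so there are 8 full weeks plus 1 extra day.
Each full week contributes 2 days from the set (Wed, Sun): 8 × 2 = 16.
The 1 extra day is Tue — none qualify.
Total: 16 + 0 = 16.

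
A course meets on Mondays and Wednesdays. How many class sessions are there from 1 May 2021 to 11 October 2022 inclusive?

151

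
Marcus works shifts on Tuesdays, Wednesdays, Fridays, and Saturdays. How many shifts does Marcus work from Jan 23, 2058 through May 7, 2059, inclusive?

Jan 23, 2058 is a Wednesday.
From Jan 23, 2058 to May 7, 2059 is 470 days inclusive.
470 = 7 × 67 + 1, so there are 67 full weeks plus 1 extra day.
Each full week contributes 4 days from the set (Tue, Wed, Fri, Sat): 67 × 4 = 268.
The 1 extra day is Wednesday — 1 of them qualifies.
Total: 268 + 1 = 269.

269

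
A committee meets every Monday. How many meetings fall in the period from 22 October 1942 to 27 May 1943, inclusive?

22 October 1942 is a Thursday.
That's 218 days from start to end, counting both.
218 = 7 × 31 + 1, so there are 31 full weeks plus 1 extra day.
Each full week contributes one Monday: 31 so far.
The 1 extra day is Thu — none qualify.
Total: 31 + 0 = 31.

31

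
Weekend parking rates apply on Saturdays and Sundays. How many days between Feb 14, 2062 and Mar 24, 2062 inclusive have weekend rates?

10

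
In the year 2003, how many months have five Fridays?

4

A month has five Fridays exactly when Friday falls within its first (length − 28) days.
Jan: 31 days, starts Wed → 5 of Wed, Thu, Fri ✓
Feb: 28 days, starts Sat → 5 of (none)
Mar: 31 days, starts Sat → 5 of Sat, Sun, Mon
Apr: 30 days, starts Tue → 5 of Tue, Wed
May: 31 days, starts Thu → 5 of Thu, Fri, Sat ✓
Jun: 30 days, starts Sun → 5 of Sun, Mon
Jul: 31 days, starts Tue → 5 of Tue, Wed, Thu
Aug: 31 days, starts Fri → 5 of Fri, Sat, Sun ✓
Sep: 30 days, starts Mon → 5 of Mon, Tue
Oct: 31 days, starts Wed → 5 of Wed, Thu, Fri ✓
Nov: 30 days, starts Sat → 5 of Sat, Sun
Dec: 31 days, starts Mon → 5 of Mon, Tue, Wed
Months with five Fridays: Jan, May, Aug, Oct.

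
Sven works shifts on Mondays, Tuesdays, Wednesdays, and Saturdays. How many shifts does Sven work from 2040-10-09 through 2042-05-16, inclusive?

334

2040-10-09 is a Tuesday.
That's 585 days from start to end, counting both.
585 = 7 × 83 + 4, so there are 83 full weeks plus 4 extra days.
Each full week contributes 4 days from the set (Mon, Tue, Wed, Sat): 83 × 4 = 332.
The 4 extra days are Tuesday, Wednesday, Thursday, Friday — 2 of them qualify.
Total: 332 + 2 = 334.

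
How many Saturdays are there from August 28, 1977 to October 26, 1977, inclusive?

8 Saturdays

August 28, 1977 is a Sunday.
That's 60 days from start to end, counting both.
60 = 7 × 8 + 4, so there are 8 full weeks plus 4 extra days.
Each full week contributes one Saturday: 8 so far.
The 4 extra days are Sunday, Monday, Tuesday, Wednesday — none qualify.
Total: 8 + 0 = 8.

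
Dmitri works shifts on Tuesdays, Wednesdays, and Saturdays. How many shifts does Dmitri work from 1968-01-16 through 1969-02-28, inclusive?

1968-01-16 is a Tuesday.
The range spans 410 days (inclusive of both endpoints).
410 = 7 × 58 + 4, so there are 58 full weeks plus 4 extra days.
Each full week contributes 3 days from the set (Tue, Wed, Sat): 58 × 3 = 174.
The 4 extra days are Tue, Wed, Thu, Fri — 2 of them qualify.
Total: 174 + 2 = 176.

176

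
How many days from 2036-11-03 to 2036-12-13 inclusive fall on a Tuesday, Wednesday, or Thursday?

2036-11-03 is a Monday.
From 2036-11-03 to 2036-12-13 is 41 days inclusive.
41 = 7 × 5 + 6, so there are 5 full weeks plus 6 extra days.
Each full week contributes 3 days from the set (Tue, Wed, Thu): 5 × 3 = 15.
The 6 extra days are Monday, Tuesday, Wednesday, Thursday, Friday, Saturday — 3 of them qualify.
Total: 15 + 3 = 18.

18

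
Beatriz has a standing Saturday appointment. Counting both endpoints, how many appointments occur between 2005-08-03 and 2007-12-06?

122 Saturdays

2005-08-03 is a Wednesday.
The range spans 856 days (inclusive of both endpoints).
856 = 7 × 122 + 2, so there are 122 full weeks plus 2 extra days.
Each full week contributes one Saturday: 122 so far.
The 2 extra days are Wed, Thu — none qualify.
Total: 122 + 0 = 122.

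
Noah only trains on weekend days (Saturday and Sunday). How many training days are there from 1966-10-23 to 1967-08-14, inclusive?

85

1966-10-23 is a Sunday.
From 1966-10-23 to 1967-08-14 is 296 days inclusive.
296 = 7 × 42 + 2, so there are 42 full weeks plus 2 extra days.
Each full week contributes 2 weekend days (Sat, Sun): 42 × 2 = 84.
The 2 extra days are Sunday, Monday — 1 of them qualifies.
Total: 84 + 1 = 85.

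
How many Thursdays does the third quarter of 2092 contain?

13

1 July 2092 is a Tuesday.
The range spans 92 days (inclusive of both endpoints).
92 = 7 × 13 + 1, so there are 13 full weeks plus 1 extra day.
Each full week contributes one Thursday: 13 so far.
The 1 extra day is Tuesday — none qualify.
Total: 13 + 0 = 13.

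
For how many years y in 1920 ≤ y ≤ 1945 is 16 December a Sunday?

4

Day of week of December 16 in each year:
1920: Thu, 1921: Fri, 1922: Sat, 1923: Sun ✓, 1924: Tue, 1925: Wed, 1926: Thu, 1927: Fri, 1928: Sun ✓, 1929: Mon, 1930: Tue, 1931: Wed, 1932: Fri, 1933: Sat, 1934: Sun ✓, 1935: Mon, 1936: Wed, 1937: Thu, 1938: Fri, 1939: Sat, 1940: Mon, 1941: Tue, 1942: Wed, 1943: Thu, 1944: Sat, 1945: Sun ✓
Sundays: 1923, 1928, 1934, 1945.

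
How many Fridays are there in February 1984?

4

1984-02-01 is a Wednesday.
That's 29 days from start to end, counting both.
29 = 7 × 4 + 1, so there are 4 full weeks plus 1 extra day.
Each full week contributes one Friday: 4 so far.
The 1 extra day is Wednesday — none qualify.
Total: 4 + 0 = 4.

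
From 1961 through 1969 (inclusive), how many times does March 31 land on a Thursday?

Day of week of March 31 in each year:
1961: Fri, 1962: Sat, 1963: Sun, 1964: Tue, 1965: Wed, 1966: Thu ✓, 1967: Fri, 1968: Sun, 1969: Mon
Thursdays: 1966.

1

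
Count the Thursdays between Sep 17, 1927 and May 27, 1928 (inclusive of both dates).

36

Sep 17, 1927 is a Saturday.
From Sep 17, 1927 to May 27, 1928 is 254 days inclusive.
254 = 7 × 36 + 2, so there are 36 full weeks plus 2 extra days.
Each full week contributes one Thursday: 36 so far.
The 2 extra days are Saturday, Sunday — none qualify.
Total: 36 + 0 = 36.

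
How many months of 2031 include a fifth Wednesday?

5

A month has five Wednesdays exactly when Wednesday falls within its first (length − 28) days.
Jan: 31 days, starts Wed → 5 of Wed, Thu, Fri ✓
Feb: 28 days, starts Sat → 5 of (none)
Mar: 31 days, starts Sat → 5 of Sat, Sun, Mon
Apr: 30 days, starts Tue → 5 of Tue, Wed ✓
May: 31 days, starts Thu → 5 of Thu, Fri, Sat
Jun: 30 days, starts Sun → 5 of Sun, Mon
Jul: 31 days, starts Tue → 5 of Tue, Wed, Thu ✓
Aug: 31 days, starts Fri → 5 of Fri, Sat, Sun
Sep: 30 days, starts Mon → 5 of Mon, Tue
Oct: 31 days, starts Wed → 5 of Wed, Thu, Fri ✓
Nov: 30 days, starts Sat → 5 of Sat, Sun
Dec: 31 days, starts Mon → 5 of Mon, Tue, Wed ✓
Months with five Wednesdays: Jan, Apr, Jul, Oct, Dec.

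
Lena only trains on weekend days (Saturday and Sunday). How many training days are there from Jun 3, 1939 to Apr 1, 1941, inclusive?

192

Jun 3, 1939 is a Saturday.
From Jun 3, 1939 to Apr 1, 1941 is 669 days inclusive.
669 = 7 × 95 + 4, so there are 95 full weeks plus 4 extra days.
Each full week contributes 2 weekend days (Sat, Sun): 95 × 2 = 190.
The 4 extra days are Saturday, Sunday, Monday, Tuesday — 2 of them qualify.
Total: 190 + 2 = 192.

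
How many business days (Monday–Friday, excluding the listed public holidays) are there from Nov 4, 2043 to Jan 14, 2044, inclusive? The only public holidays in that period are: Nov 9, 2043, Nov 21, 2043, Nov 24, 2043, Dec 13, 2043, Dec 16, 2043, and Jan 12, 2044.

48

Nov 4, 2043 is a Wednesday.
That's 72 days from start to end, counting both.
72 = 7 × 10 + 2, so there are 10 full weeks plus 2 extra days.
Each full week contributes 5 weekdays (Mon–Fri): 10 × 5 = 50.
The 2 extra days are Wednesday, Thursday — 2 of them qualify.
Total: 50 + 2 = 52.
Holidays: Nov 9, 2043 (Mon); Nov 21, 2043 (Sat); Nov 24, 2043 (Tue); Dec 13, 2043 (Sun); Dec 16, 2043 (Wed); Jan 12, 2044 (Tue).
4 of the 6 holidays fall on weekdays; the rest are weekends and were already excluded.
Business days: 52 − 4 = 48.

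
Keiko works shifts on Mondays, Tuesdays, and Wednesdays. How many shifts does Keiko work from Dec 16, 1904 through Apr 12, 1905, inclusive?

Dec 16, 1904 is a Friday.
From Dec 16, 1904 to Apr 12, 1905 is 118 days inclusive.
118 = 7 × 16 + 6, so there are 16 full weeks plus 6 extra days.
Each full week contributes 3 days from the set (Mon, Tue, Wed): 16 × 3 = 48.
The 6 extra days are Fri, Sat, Sun, Mon, Tue, Wed — 3 of them qualify.
Total: 48 + 3 = 51.

51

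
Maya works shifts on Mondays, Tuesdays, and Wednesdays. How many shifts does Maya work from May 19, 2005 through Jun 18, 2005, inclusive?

12

May 19, 2005 is a Thursday.
That's 31 days from start to end, counting both.
31 = 7 × 4 + 3, so there are 4 full weeks plus 3 extra days.
Each full week contributes 3 days from the set (Mon, Tue, Wed): 4 × 3 = 12.
The 3 extra days are Thu, Fri, Sat — none qualify.
Total: 12 + 0 = 12.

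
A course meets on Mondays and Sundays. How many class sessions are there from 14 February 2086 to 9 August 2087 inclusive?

154

14 February 2086 is a Thursday.
From 14 February 2086 to 9 August 2087 is 542 days inclusive.
542 = 7 × 77 + 3, so there are 77 full weeks plus 3 extra days.
Each full week contributes 2 days from the set (Mon, Sun): 77 × 2 = 154.
The 3 extra days are Thursday, Friday, Saturday — none qualify.
Total: 154 + 0 = 154.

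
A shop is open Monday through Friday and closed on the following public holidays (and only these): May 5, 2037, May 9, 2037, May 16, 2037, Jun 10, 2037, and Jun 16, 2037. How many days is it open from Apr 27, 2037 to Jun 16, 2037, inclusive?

34 working days

Apr 27, 2037 is a Monday.
The range spans 51 days (inclusive of both endpoints).
51 = 7 × 7 + 2, so there are 7 full weeks plus 2 extra days.
Each full week contributes 5 weekdays (Mon–Fri): 7 × 5 = 35.
The 2 extra days are Mon, Tue — 2 of them qualify.
Total: 35 + 2 = 37.
Holidays: May 5, 2037 (Tue); May 9, 2037 (Sat); May 16, 2037 (Sat); Jun 10, 2037 (Wed); Jun 16, 2037 (Tue).
3 of the 5 holidays fall on weekdays; the rest are weekends and were already excluded.
Business days: 37 − 3 = 34.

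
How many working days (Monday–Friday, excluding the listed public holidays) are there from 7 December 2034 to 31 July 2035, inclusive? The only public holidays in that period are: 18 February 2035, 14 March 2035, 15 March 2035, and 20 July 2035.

166 working days

7 December 2034 is a Thursday.
That's 237 days from start to end, counting both.
237 = 7 × 33 + 6, so there are 33 full weeks plus 6 extra days.
Each full week contributes 5 weekdays (Mon–Fri): 33 × 5 = 165.
The 6 extra days are Thu, Fri, Sat, Sun, Mon, Tue — 4 of them qualify.
Total: 165 + 4 = 169.
Holidays: 18 February 2035 (Sun); 14 March 2035 (Wed); 15 March 2035 (Thu); 20 July 2035 (Fri).
3 of the 4 holidays fall on weekdays; the rest are weekends and were already excluded.
Business days: 169 − 3 = 166.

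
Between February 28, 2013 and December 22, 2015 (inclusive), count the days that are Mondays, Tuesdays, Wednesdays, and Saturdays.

February 28, 2013 is a Thursday.
That's 1028 days from start to end, counting both.
1028 = 7 × 146 + 6, so there are 146 full weeks plus 6 extra days.
Each full week contributes 4 days from the set (Mon, Tue, Wed, Sat): 146 × 4 = 584.
The 6 extra days are Thursday, Friday, Saturday, Sunday, Monday, Tuesday — 3 of them qualify.
Total: 584 + 3 = 587.

587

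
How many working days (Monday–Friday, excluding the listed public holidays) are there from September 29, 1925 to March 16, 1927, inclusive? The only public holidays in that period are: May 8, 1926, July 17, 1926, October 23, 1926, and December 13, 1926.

381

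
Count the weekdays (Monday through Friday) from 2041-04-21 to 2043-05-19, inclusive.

542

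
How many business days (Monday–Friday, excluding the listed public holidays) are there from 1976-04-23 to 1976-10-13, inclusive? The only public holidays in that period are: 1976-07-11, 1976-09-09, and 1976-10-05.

122

1976-04-23 is a Friday.
From 1976-04-23 to 1976-10-13 is 174 days inclusive.
174 = 7 × 24 + 6, so there are 24 full weeks plus 6 extra days.
Each full week contributes 5 weekdays (Mon–Fri): 24 × 5 = 120.
The 6 extra days are Fri, Sat, Sun, Mon, Tue, Wed — 4 of them qualify.
Total: 120 + 4 = 124.
Holidays: 1976-07-11 (Sun); 1976-09-09 (Thu); 1976-10-05 (Tue).
2 of the 3 holidays fall on weekdays; the rest are weekends and were already excluded.
Business days: 124 − 2 = 122.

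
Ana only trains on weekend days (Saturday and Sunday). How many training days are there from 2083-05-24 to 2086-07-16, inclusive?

328

2083-05-24 is a Monday.
That's 1150 days from start to end, counting both.
1150 = 7 × 164 + 2, so there are 164 full weeks plus 2 extra days.
Each full week contributes 2 weekend days (Sat, Sun): 164 × 2 = 328.
The 2 extra days are Mon, Tue — none qualify.
Total: 328 + 0 = 328.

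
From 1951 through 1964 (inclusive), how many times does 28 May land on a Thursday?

Day of week of May 28 in each year:
1951: Mon, 1952: Wed, 1953: Thu ✓, 1954: Fri, 1955: Sat, 1956: Mon, 1957: Tue, 1958: Wed, 1959: Thu ✓, 1960: Sat, 1961: Sun, 1962: Mon, 1963: Tue, 1964: Thu ✓
Thursdays: 1953, 1959, 1964.

3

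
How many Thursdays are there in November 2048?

1 November 2048 is a Sunday.
That's 30 days from start to end, counting both.
30 = 7 × 4 + 2, so there are 4 full weeks plus 2 extra days.
Each full week contributes one Thursday: 4 so far.
The 2 extra days are Sunday, Monday — none qualify.
Total: 4 + 0 = 4.

4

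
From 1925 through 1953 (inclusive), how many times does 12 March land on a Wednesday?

4

Day of week of March 12 in each year:
1925: Thu, 1926: Fri, 1927: Sat, 1928: Mon, 1929: Tue, 1930: Wed ✓, 1931: Thu, 1932: Sat, 1933: Sun, 1934: Mon, 1935: Tue, 1936: Thu, 1937: Fri, 1938: Sat, 1939: Sun, 1940: Tue, 1941: Wed ✓, 1942: Thu, 1943: Fri, 1944: Sun, 1945: Mon, 1946: Tue, 1947: Wed ✓, 1948: Fri, 1949: Sat, 1950: Sun, 1951: Mon, 1952: Wed ✓, 1953: Thu
Wednesdays: 1930, 1941, 1947, 1952.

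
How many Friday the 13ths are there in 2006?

2

The 13th falls on a Friday when the month's 13th has weekday Fri.
Jan 13 is Fri ✓; Feb 13 is Mon; Mar 13 is Mon; Apr 13 is Thu; May 13 is Sat; Jun 13 is Tue; Jul 13 is Thu; Aug 13 is Sun; Sep 13 is Wed; Oct 13 is Fri ✓; Nov 13 is Mon; Dec 13 is Wed.
Friday the 13ths: Jan, Oct.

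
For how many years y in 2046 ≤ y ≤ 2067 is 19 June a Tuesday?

3

Day of week of June 19 in each year:
2046: Tue ✓, 2047: Wed, 2048: Fri, 2049: Sat, 2050: Sun, 2051: Mon, 2052: Wed, 2053: Thu, 2054: Fri, 2055: Sat, 2056: Mon, 2057: Tue ✓, 2058: Wed, 2059: Thu, 2060: Sat, 2061: Sun, 2062: Mon, 2063: Tue ✓, 2064: Thu, 2065: Fri, 2066: Sat, 2067: Sun
Tuesdays: 2046, 2057, 2063.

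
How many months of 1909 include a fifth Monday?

A month has five Mondays exactly when Monday falls within its first (length − 28) days.
Jan: 31 days, starts Fri → 5 of Fri, Sat, Sun
Feb: 28 days, starts Mon → 5 of (none)
Mar: 31 days, starts Mon → 5 of Mon, Tue, Wed ✓
Apr: 30 days, starts Thu → 5 of Thu, Fri
May: 31 days, starts Sat → 5 of Sat, Sun, Mon ✓
Jun: 30 days, starts Tue → 5 of Tue, Wed
Jul: 31 days, starts Thu → 5 of Thu, Fri, Sat
Aug: 31 days, starts Sun → 5 of Sun, Mon, Tue ✓
Sep: 30 days, starts Wed → 5 of Wed, Thu
Oct: 31 days, starts Fri → 5 of Fri, Sat, Sun
Nov: 30 days, starts Mon → 5 of Mon, Tue ✓
Dec: 31 days, starts Wed → 5 of Wed, Thu, Fri
Months with five Mondays: Mar, May, Aug, Nov.

4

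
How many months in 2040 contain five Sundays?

A month has five Sundays exactly when Sunday falls within its first (length − 28) days.
Jan: 31 days, starts Sun → 5 of Sun, Mon, Tue ✓
Feb: 29 days, starts Wed → 5 of Wed
Mar: 31 days, starts Thu → 5 of Thu, Fri, Sat
Apr: 30 days, starts Sun → 5 of Sun, Mon ✓
May: 31 days, starts Tue → 5 of Tue, Wed, Thu
Jun: 30 days, starts Fri → 5 of Fri, Sat
Jul: 31 days, starts Sun → 5 of Sun, Mon, Tue ✓
Aug: 31 days, starts Wed → 5 of Wed, Thu, Fri
Sep: 30 days, starts Sat → 5 of Sat, Sun ✓
Oct: 31 days, starts Mon → 5 of Mon, Tue, Wed
Nov: 30 days, starts Thu → 5 of Thu, Fri
Dec: 31 days, starts Sat → 5 of Sat, Sun, Mon ✓
Months with five Sundays: Jan, Apr, Jul, Sep, Dec.

5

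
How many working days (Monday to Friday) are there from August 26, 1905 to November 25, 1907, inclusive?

586

August 26, 1905 is a Saturday.
From August 26, 1905 to November 25, 1907 is 822 days inclusive.
822 = 7 × 117 + 3, so there are 117 full weeks plus 3 extra days.
Each full week contributes 5 weekdays (Mon–Fri): 117 × 5 = 585.
The 3 extra days are Saturday, Sunday, Monday — 1 of them qualifies.
Total: 585 + 1 = 586.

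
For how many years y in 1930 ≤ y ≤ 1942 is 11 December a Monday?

Day of week of December 11 in each year:
1930: Thu, 1931: Fri, 1932: Sun, 1933: Mon ✓, 1934: Tue, 1935: Wed, 1936: Fri, 1937: Sat, 1938: Sun, 1939: Mon ✓, 1940: Wed, 1941: Thu, 1942: Fri
Mondays: 1933, 1939.

2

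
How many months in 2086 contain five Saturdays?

A month has five Saturdays exactly when Saturday falls within its first (length − 28) days.
Jan: 31 days, starts Tue → 5 of Tue, Wed, Thu
Feb: 28 days, starts Fri → 5 of (none)
Mar: 31 days, starts Fri → 5 of Fri, Sat, Sun ✓
Apr: 30 days, starts Mon → 5 of Mon, Tue
May: 31 days, starts Wed → 5 of Wed, Thu, Fri
Jun: 30 days, starts Sat → 5 of Sat, Sun ✓
Jul: 31 days, starts Mon → 5 of Mon, Tue, Wed
Aug: 31 days, starts Thu → 5 of Thu, Fri, Sat ✓
Sep: 30 days, starts Sun → 5 of Sun, Mon
Oct: 31 days, starts Tue → 5 of Tue, Wed, Thu
Nov: 30 days, starts Fri → 5 of Fri, Sat ✓
Dec: 31 days, starts Sun → 5 of Sun, Mon, Tue
Months with five Saturdays: Mar, Jun, Aug, Nov.

4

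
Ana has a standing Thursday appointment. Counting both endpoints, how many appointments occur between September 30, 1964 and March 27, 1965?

26 Thursdays

September 30, 1964 is a Wednesday.
The range spans 179 days (inclusive of both endpoints).
179 = 7 × 25 + 4, so there are 25 full weeks plus 4 extra days.
Each full week contributes one Thursday: 25 so far.
The 4 extra days are Wednesday, Thursday, Friday, Saturday — 1 of them qualifies.
Total: 25 + 1 = 26.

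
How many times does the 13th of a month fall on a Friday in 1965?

The 13th falls on a Friday when the month's 13th has weekday Fri.
Jan 13 is Wed; Feb 13 is Sat; Mar 13 is Sat; Apr 13 is Tue; May 13 is Thu; Jun 13 is Sun; Jul 13 is Tue; Aug 13 is Fri ✓; Sep 13 is Mon; Oct 13 is Wed; Nov 13 is Sat; Dec 13 is Mon.
Friday the 13ths: Aug.

1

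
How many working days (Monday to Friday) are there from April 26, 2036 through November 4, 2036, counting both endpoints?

April 26, 2036 is a Saturday.
That's 193 days from start to end, counting both.
193 = 7 × 27 + 4, so there are 27 full weeks plus 4 extra days.
Each full week contributes 5 weekdays (Mon–Fri): 27 × 5 = 135.
The 4 extra days are Saturday, Sunday, Monday, Tuesday — 2 of them qualify.
Total: 135 + 2 = 137.

137 weekdays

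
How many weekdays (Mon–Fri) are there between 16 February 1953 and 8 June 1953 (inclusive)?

81

16 February 1953 is a Monday.
From 16 February 1953 to 8 June 1953 is 113 days inclusive.
113 = 7 × 16 + 1, so there are 16 full weeks plus 1 extra day.
Each full week contributes 5 weekdays (Mon–Fri): 16 × 5 = 80.
The 1 extra day is Monday — 1 of them qualifies.
Total: 80 + 1 = 81.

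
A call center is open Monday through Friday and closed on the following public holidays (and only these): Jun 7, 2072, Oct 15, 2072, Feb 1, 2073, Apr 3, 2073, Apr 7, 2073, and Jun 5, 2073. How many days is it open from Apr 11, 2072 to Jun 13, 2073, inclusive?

Apr 11, 2072 is a Monday.
That's 429 days from start to end, counting both.
429 = 7 × 61 + 2, so there are 61 full weeks plus 2 extra days.
Each full week contributes 5 weekdays (Mon–Fri): 61 × 5 = 305.
The 2 extra days are Monday, Tuesday — 2 of them qualify.
Total: 305 + 2 = 307.
Holidays: Jun 7, 2072 (Tue); Oct 15, 2072 (Sat); Feb 1, 2073 (Wed); Apr 3, 2073 (Mon); Apr 7, 2073 (Fri); Jun 5, 2073 (Mon).
5 of the 6 holidays fall on weekdays; the rest are weekends and were already excluded.
Business days: 307 − 5 = 302.

302 business days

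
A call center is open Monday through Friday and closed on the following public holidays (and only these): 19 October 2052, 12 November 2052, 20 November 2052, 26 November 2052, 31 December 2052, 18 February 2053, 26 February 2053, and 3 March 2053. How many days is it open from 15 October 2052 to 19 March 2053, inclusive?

105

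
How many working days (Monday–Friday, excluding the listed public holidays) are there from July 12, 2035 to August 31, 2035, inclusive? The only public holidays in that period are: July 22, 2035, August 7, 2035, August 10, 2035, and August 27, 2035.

34

July 12, 2035 is a Thursday.
The range spans 51 days (inclusive of both endpoints).
51 = 7 × 7 + 2, so there are 7 full weeks plus 2 extra days.
Each full week contributes 5 weekdays (Mon–Fri): 7 × 5 = 35.
The 2 extra days are Thursday, Friday — 2 of them qualify.
Total: 35 + 2 = 37.
Holidays: July 22, 2035 (Sun); August 7, 2035 (Tue); August 10, 2035 (Fri); August 27, 2035 (Mon).
3 of the 4 holidays fall on weekdays; the rest are weekends and were already excluded.
Business days: 37 − 3 = 34.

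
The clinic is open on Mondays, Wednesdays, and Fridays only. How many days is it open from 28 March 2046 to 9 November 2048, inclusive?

411

28 March 2046 is a Wednesday.
The range spans 958 days (inclusive of both endpoints).
958 = 7 × 136 + 6, so there are 136 full weeks plus 6 extra days.
Each full week contributes 3 days from the set (Mon, Wed, Fri): 136 × 3 = 408.
The 6 extra days are Wednesday, Thursday, Friday, Saturday, Sunday, Monday — 3 of them qualify.
Total: 408 + 3 = 411.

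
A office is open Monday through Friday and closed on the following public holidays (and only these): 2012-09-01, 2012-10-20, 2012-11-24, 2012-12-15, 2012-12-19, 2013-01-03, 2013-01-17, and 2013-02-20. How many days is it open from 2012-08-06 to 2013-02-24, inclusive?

141 working days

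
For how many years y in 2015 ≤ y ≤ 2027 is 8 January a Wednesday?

Day of week of January 8 in each year:
2015: Thu, 2016: Fri, 2017: Sun, 2018: Mon, 2019: Tue, 2020: Wed ✓, 2021: Fri, 2022: Sat, 2023: Sun, 2024: Mon, 2025: Wed ✓, 2026: Thu, 2027: Fri
Wednesdays: 2020, 2025.

2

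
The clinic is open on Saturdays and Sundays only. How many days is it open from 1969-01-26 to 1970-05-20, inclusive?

137

1969-01-26 is a Sunday.
From 1969-01-26 to 1970-05-20 is 480 days inclusive.
480 = 7 × 68 + 4, so there are 68 full weeks plus 4 extra days.
Each full week contributes 2 days from the set (Sat, Sun): 68 × 2 = 136.
The 4 extra days are Sun, Mon, Tue, Wed — 1 of them qualifies.
Total: 136 + 1 = 137.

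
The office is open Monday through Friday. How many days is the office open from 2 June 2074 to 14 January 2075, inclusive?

161

2 June 2074 is a Saturday.
The range spans 227 days (inclusive of both endpoints).
227 = 7 × 32 + 3, so there are 32 full weeks plus 3 extra days.
Each full week contributes 5 weekdays (Mon–Fri): 32 × 5 = 160.
The 3 extra days are Sat, Sun, Mon — 1 of them qualifies.
Total: 160 + 1 = 161.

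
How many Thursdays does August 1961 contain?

5

1 August 1961 is a Tuesday.
That's 31 days from start to end, counting both.
31 = 7 × 4 + 3, so there are 4 full weeks plus 3 extra days.
Each full week contributes one Thursday: 4 so far.
The 3 extra days are Tuesday, Wednesday, Thursday — 1 of them qualifies.
Total: 4 + 1 = 5.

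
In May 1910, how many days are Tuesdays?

5

May 1, 1910 is a Sunday.
The range spans 31 days (inclusive of both endpoints).
31 = 7 × 4 + 3, so there are 4 full weeks plus 3 extra days.
Each full week contributes one Tuesday: 4 so far.
The 3 extra days are Sun, Mon, Tue — 1 of them qualifies.
Total: 4 + 1 = 5.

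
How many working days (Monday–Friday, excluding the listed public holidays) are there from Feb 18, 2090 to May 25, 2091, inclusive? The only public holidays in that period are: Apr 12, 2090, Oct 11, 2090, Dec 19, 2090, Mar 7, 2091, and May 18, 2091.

325 working days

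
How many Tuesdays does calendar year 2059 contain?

52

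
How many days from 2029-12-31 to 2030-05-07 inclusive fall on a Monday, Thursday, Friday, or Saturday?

73

2029-12-31 is a Monday.
From 2029-12-31 to 2030-05-07 is 128 days inclusive.
128 = 7 × 18 + 2, so there are 18 full weeks plus 2 extra days.
Each full week contributes 4 days from the set (Mon, Thu, Fri, Sat): 18 × 4 = 72.
The 2 extra days are Monday, Tuesday — 1 of them qualifies.
Total: 72 + 1 = 73.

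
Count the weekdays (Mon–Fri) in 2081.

261 weekdays

Jan 1, 2081 is a Wednesday.
From Jan 1, 2081 to Dec 31, 2081 is 365 days inclusive.
365 = 7 × 52 + 1, so there are 52 full weeks plus 1 extra day.
Each full week contributes 5 weekdays (Mon–Fri): 52 × 5 = 260.
The 1 extra day is Wed — 1 of them qualifies.
Total: 260 + 1 = 261.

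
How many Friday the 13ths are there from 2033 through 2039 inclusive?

11

Friday-the-13ths by year:
2033: May
2034: Jan, Oct
2035: Apr, Jul
2036: Jun
2037: Feb, Mar, Nov
2038: Aug
2039: May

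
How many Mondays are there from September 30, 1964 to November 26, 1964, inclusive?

8 Mondays

September 30, 1964 is a Wednesday.
The range spans 58 days (inclusive of both endpoints).
58 = 7 × 8 + 2, so there are 8 full weeks plus 2 extra days.
Each full week contributes one Monday: 8 so far.
The 2 extra days are Wednesday, Thursday — none qualify.
Total: 8 + 0 = 8.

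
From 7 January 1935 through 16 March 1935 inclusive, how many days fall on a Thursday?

7 January 1935 is a Monday.
From 7 January 1935 to 16 March 1935 is 69 days inclusive.
69 = 7 × 9 + 6, so there are 9 full weeks plus 6 extra days.
Each full week contributes one Thursday: 9 so far.
The 6 extra days are Mon, Tue, Wed, Thu, Fri, Sat — 1 of them qualifies.
Total: 9 + 1 = 10.

10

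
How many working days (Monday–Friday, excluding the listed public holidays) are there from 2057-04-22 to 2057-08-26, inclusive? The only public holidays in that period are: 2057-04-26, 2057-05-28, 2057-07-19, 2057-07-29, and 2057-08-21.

86

2057-04-22 is a Sunday.
The range spans 127 days (inclusive of both endpoints).
127 = 7 × 18 + 1, so there are 18 full weeks plus 1 extra day.
Each full week contributes 5 weekdays (Mon–Fri): 18 × 5 = 90.
The 1 extra day is Sunday — none qualify.
Total: 90 + 0 = 90.
Holidays: 2057-04-26 (Thu); 2057-05-28 (Mon); 2057-07-19 (Thu); 2057-07-29 (Sun); 2057-08-21 (Tue).
4 of the 5 holidays fall on weekdays; the rest are weekends and were already excluded.
Business days: 90 − 4 = 86.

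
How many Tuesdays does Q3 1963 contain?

Jul 1, 1963 is a Monday.
From Jul 1, 1963 to Sep 30, 1963 is 92 days inclusive.
92 = 7 × 13 + 1, so there are 13 full weeks plus 1 extra day.
Each full week contributes one Tuesday: 13 so far.
The 1 extra day is Mon — none qualify.
Total: 13 + 0 = 13.

13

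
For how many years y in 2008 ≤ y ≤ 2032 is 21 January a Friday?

Day of week of January 21 in each year:
2008: Mon, 2009: Wed, 2010: Thu, 2011: Fri ✓, 2012: Sat, 2013: Mon, 2014: Tue, 2015: Wed, 2016: Thu, 2017: Sat, 2018: Sun, 2019: Mon, 2020: Tue, 2021: Thu, 2022: Fri ✓, 2023: Sat, 2024: Sun, 2025: Tue, 2026: Wed, 2027: Thu, 2028: Fri ✓, 2029: Sun, 2030: Mon, 2031: Tue, 2032: Wed
Fridays: 2011, 2022, 2028.

3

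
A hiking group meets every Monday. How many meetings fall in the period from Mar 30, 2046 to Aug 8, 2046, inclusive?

19 Mondays

Mar 30, 2046 is a Friday.
From Mar 30, 2046 to Aug 8, 2046 is 132 days inclusive.
132 = 7 × 18 + 6, so there are 18 full weeks plus 6 extra days.
Each full week contributes one Monday: 18 so far.
The 6 extra days are Friday, Saturday, Sunday, Monday, Tuesday, Wednesday — 1 of them qualifies.
Total: 18 + 1 = 19.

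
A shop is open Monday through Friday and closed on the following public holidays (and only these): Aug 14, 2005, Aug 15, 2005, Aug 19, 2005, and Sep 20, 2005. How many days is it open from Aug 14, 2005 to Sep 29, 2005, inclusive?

Aug 14, 2005 is a Sunday.
The range spans 47 days (inclusive of both endpoints).
47 = 7 × 6 + 5, so there are 6 full weeks plus 5 extra days.
Each full week contributes 5 weekdays (Mon–Fri): 6 × 5 = 30.
The 5 extra days are Sun, Mon, Tue, Wed, Thu — 4 of them qualify.
Total: 30 + 4 = 34.
Holidays: Aug 14, 2005 (Sun); Aug 15, 2005 (Mon); Aug 19, 2005 (Fri); Sep 20, 2005 (Tue).
3 of the 4 holidays fall on weekdays; the rest are weekends and were already excluded.
Business days: 34 − 3 = 31.

31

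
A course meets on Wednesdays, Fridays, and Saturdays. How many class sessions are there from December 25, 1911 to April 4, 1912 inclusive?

43

December 25, 1911 is a Monday.
That's 102 days from start to end, counting both.
102 = 7 × 14 + 4, so there are 14 full weeks plus 4 extra days.
Each full week contributes 3 days from the set (Wed, Fri, Sat): 14 × 3 = 42.
The 4 extra days are Monday, Tuesday, Wednesday, Thursday — 1 of them qualifies.
Total: 42 + 1 = 43.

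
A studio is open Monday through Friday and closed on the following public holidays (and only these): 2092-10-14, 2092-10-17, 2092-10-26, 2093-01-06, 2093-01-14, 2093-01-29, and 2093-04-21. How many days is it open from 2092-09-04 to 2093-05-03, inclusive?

2092-09-04 is a Thursday.
The range spans 242 days (inclusive of both endpoints).
242 = 7 × 34 + 4, so there are 34 full weeks plus 4 extra days.
Each full week contributes 5 weekdays (Mon–Fri): 34 × 5 = 170.
The 4 extra days are Thu, Fri, Sat, Sun — 2 of them qualify.
Total: 170 + 2 = 172.
Holidays: 2092-10-14 (Tue); 2092-10-17 (Fri); 2092-10-26 (Sun); 2093-01-06 (Tue); 2093-01-14 (Wed); 2093-01-29 (Thu); 2093-04-21 (Tue).
6 of the 7 holidays fall on weekdays; the rest are weekends and were already excluded.
Business days: 172 − 6 = 166.

166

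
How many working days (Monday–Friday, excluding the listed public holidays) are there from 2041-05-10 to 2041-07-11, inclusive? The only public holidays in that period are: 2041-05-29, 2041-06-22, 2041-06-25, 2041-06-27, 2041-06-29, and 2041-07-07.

2041-05-10 is a Friday.
That's 63 days from start to end, counting both.
63 = 7 × 9, so the span is exactly 9 full weeks.
Each full week contributes 5 weekdays (Mon–Fri): 9 × 5 = 45.
Holidays: 2041-05-29 (Wed); 2041-06-22 (Sat); 2041-06-25 (Tue); 2041-06-27 (Thu); 2041-06-29 (Sat); 2041-07-07 (Sun).
3 of the 6 holidays fall on weekdays; the rest are weekends and were already excluded.
Business days: 45 − 3 = 42.

42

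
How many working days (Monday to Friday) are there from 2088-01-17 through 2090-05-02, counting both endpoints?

2088-01-17 is a Saturday.
From 2088-01-17 to 2090-05-02 is 837 days inclusive.
837 = 7 × 119 + 4, so there are 119 full weeks plus 4 extra days.
Each full week contributes 5 weekdays (Mon–Fri): 119 × 5 = 595.
The 4 extra days are Saturday, Sunday, Monday, Tuesday — 2 of them qualify.
Total: 595 + 2 = 597.

597 weekdays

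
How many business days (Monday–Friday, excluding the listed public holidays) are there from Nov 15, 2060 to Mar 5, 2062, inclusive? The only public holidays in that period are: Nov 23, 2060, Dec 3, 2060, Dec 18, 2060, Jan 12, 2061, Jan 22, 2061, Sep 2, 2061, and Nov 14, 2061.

Nov 15, 2060 is a Monday.
That's 476 days from start to end, counting both.
476 = 7 × 68, so the span is exactly 68 full weeks.
Each full week contributes 5 weekdays (Mon–Fri): 68 × 5 = 340.
Holidays: Nov 23, 2060 (Tue); Dec 3, 2060 (Fri); Dec 18, 2060 (Sat); Jan 12, 2061 (Wed); Jan 22, 2061 (Sat); Sep 2, 2061 (Fri); Nov 14, 2061 (Mon).
5 of the 7 holidays fall on weekdays; the rest are weekends and were already excluded.
Business days: 340 − 5 = 335.

335 business days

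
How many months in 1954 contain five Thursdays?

4

A month has five Thursdays exactly when Thursday falls within its first (length − 28) days.
Jan: 31 days, starts Fri → 5 of Fri, Sat, Sun
Feb: 28 days, starts Mon → 5 of (none)
Mar: 31 days, starts Mon → 5 of Mon, Tue, Wed
Apr: 30 days, starts Thu → 5 of Thu, Fri ✓
May: 31 days, starts Sat → 5 of Sat, Sun, Mon
Jun: 30 days, starts Tue → 5 of Tue, Wed
Jul: 31 days, starts Thu → 5 of Thu, Fri, Sat ✓
Aug: 31 days, starts Sun → 5 of Sun, Mon, Tue
Sep: 30 days, starts Wed → 5 of Wed, Thu ✓
Oct: 31 days, starts Fri → 5 of Fri, Sat, Sun
Nov: 30 days, starts Mon → 5 of Mon, Tue
Dec: 31 days, starts Wed → 5 of Wed, Thu, Fri ✓
Months with five Thursdays: Apr, Jul, Sep, Dec.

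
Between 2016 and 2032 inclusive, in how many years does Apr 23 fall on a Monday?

Day of week of April 23 in each year:
2016: Sat, 2017: Sun, 2018: Mon ✓, 2019: Tue, 2020: Thu, 2021: Fri, 2022: Sat, 2023: Sun, 2024: Tue, 2025: Wed, 2026: Thu, 2027: Fri, 2028: Sun, 2029: Mon ✓, 2030: Tue, 2031: Wed, 2032: Fri
Mondays: 2018, 2029.

2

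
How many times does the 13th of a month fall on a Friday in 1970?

3

The 13th falls on a Friday when the month's 13th has weekday Fri.
Jan 13 is Tue; Feb 13 is Fri ✓; Mar 13 is Fri ✓; Apr 13 is Mon; May 13 is Wed; Jun 13 is Sat; Jul 13 is Mon; Aug 13 is Thu; Sep 13 is Sun; Oct 13 is Tue; Nov 13 is Fri ✓; Dec 13 is Sun.
Friday the 13ths: Feb, Mar, Nov.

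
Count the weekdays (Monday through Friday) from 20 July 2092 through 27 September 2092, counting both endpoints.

20 July 2092 is a Sunday.
From 20 July 2092 to 27 September 2092 is 70 days inclusive.
70 = 7 × 10, so the span is exactly 10 full weeks.
Each full week contributes 5 weekdays (Mon–Fri): 10 × 5 = 50.

50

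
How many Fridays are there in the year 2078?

52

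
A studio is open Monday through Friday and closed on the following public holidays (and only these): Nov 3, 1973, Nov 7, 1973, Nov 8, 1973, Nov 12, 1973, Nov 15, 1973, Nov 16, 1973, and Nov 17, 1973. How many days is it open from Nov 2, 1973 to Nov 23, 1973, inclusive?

11 working days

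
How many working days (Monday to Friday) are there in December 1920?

23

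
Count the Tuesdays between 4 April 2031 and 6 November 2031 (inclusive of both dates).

31 Tuesdays

4 April 2031 is a Friday.
The range spans 217 days (inclusive of both endpoints).
217 = 7 × 31, so the span is exactly 31 full weeks.
Each full week contributes one Tuesday: 31 so far.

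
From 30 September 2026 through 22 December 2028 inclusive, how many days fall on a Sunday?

116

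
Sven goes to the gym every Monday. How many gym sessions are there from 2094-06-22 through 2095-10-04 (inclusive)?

2094-06-22 is a Tuesday.
That's 470 days from start to end, counting both.
470 = 7 × 67 + 1, so there are 67 full weeks plus 1 extra day.
Each full week contributes one Monday: 67 so far.
The 1 extra day is Tue — none qualify.
Total: 67 + 0 = 67.

67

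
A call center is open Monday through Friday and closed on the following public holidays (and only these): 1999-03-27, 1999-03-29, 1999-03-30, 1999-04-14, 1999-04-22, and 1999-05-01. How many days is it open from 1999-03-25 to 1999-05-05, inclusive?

26 working days

1999-03-25 is a Thursday.
That's 42 days from start to end, counting both.
42 = 7 × 6, so the span is exactly 6 full weeks.
Each full week contributes 5 weekdays (Mon–Fri): 6 × 5 = 30.
Total: 30.
Holidays: 1999-03-27 (Sat); 1999-03-29 (Mon); 1999-03-30 (Tue); 1999-04-14 (Wed); 1999-04-22 (Thu); 1999-05-01 (Sat).
4 of the 6 holidays fall on weekdays; the rest are weekends and were already excluded.
Business days: 30 − 4 = 26.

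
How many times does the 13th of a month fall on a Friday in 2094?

1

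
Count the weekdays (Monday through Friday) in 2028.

January 1, 2028 is a Saturday.
From January 1, 2028 to December 31, 2028 is 366 days inclusive.
366 = 7 × 52 + 2, so there are 52 full weeks plus 2 extra days.
Each full week contributes 5 weekdays (Mon–Fri): 52 × 5 = 260.
The 2 extra days are Saturday, Sunday — none qualify.
Total: 260 + 0 = 260.

260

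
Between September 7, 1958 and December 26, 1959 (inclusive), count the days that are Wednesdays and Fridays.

136

September 7, 1958 is a Sunday.
That's 476 days from start to end, counting both.
476 = 7 × 68, so the span is exactly 68 full weeks.
Each full week contributes 2 days from the set (Wed, Fri): 68 × 2 = 136.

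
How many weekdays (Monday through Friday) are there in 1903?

January 1, 1903 is a Thursday.
From January 1, 1903 to December 31, 1903 is 365 days inclusive.
365 = 7 × 52 + 1, so there are 52 full weeks plus 1 extra day.
Each full week contributes 5 weekdays (Mon–Fri): 52 × 5 = 260.
The 1 extra day is Thu — 1 of them qualifies.
Total: 260 + 1 = 261.

261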